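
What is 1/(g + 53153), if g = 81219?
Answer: 1/134372 ≈ 7.4420e-6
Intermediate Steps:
1/(g + 53153) = 1/(81219 + 53153) = 1/134372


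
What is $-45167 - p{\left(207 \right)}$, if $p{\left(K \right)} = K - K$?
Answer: $-45167$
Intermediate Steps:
$p{\left(K \right)} = 0$
$-45167 - p{\left(207 \right)} = -45167 - 0 = -45167 + 0 = -45167$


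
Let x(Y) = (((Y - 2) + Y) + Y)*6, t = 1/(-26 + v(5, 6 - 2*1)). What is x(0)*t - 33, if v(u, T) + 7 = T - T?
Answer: -359/11 ≈ -32.636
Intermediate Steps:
v(u, T) = -7 (v(u, T) = -7 + (T - T) = -7 + 0 = -7)
t = -1/33 (t = 1/(-26 - 7) = 1/(-33) = -1/33 ≈ -0.030303)
x(Y) = -12 + 18*Y (x(Y) = (((-2 + Y) + Y) + Y)*6 = ((-2 + 2*Y) + Y)*6 = (-2 + 3*Y)*6 = -12 + 18*Y)
x(0)*t - 33 = (-12 + 18*0)*(-1/33) - 33 = (-12 + 0)*(-1/33) - 33 = -12*(-1/33) - 33 = 4/11 - 33 = -359/11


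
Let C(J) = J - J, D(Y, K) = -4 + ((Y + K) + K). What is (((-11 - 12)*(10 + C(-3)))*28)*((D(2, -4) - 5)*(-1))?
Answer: -96600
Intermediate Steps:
D(Y, K) = -4 + Y + 2*K (D(Y, K) = -4 + ((K + Y) + K) = -4 + (Y + 2*K) = -4 + Y + 2*K)
C(J) = 0
(((-11 - 12)*(10 + C(-3)))*28)*((D(2, -4) - 5)*(-1)) = (((-11 - 12)*(10 + 0))*28)*(((-4 + 2 + 2*(-4)) - 5)*(-1)) = (-23*10*28)*(((-4 + 2 - 8) - 5)*(-1)) = (-230*28)*((-10 - 5)*(-1)) = -(-96600)*(-1) = -6440*15 = -96600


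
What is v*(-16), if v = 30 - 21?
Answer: -144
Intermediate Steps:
v = 9
v*(-16) = 9*(-16) = -144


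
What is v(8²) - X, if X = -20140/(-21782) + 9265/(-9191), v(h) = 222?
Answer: 22230369927/100099181 ≈ 222.08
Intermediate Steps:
X = -8351745/100099181 (X = -20140*(-1/21782) + 9265*(-1/9191) = 10070/10891 - 9265/9191 = -8351745/100099181 ≈ -0.083435)
v(8²) - X = 222 - 1*(-8351745/100099181) = 222 + 8351745/100099181 = 22230369927/100099181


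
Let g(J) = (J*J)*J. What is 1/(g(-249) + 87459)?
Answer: -1/15350790 ≈ -6.5143e-8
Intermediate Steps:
g(J) = J³ (g(J) = J²*J = J³)
1/(g(-249) + 87459) = 1/((-249)³ + 87459) = 1/(-15438249 + 87459) = 1/(-15350790) = -1/15350790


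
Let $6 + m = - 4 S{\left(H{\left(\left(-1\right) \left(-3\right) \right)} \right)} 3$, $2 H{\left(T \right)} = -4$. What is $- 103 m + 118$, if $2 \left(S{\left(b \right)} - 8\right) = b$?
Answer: $9388$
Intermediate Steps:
$H{\left(T \right)} = -2$ ($H{\left(T \right)} = \frac{1}{2} \left(-4\right) = -2$)
$S{\left(b \right)} = 8 + \frac{b}{2}$
$m = -90$ ($m = -6 + - 4 \left(8 + \frac{1}{2} \left(-2\right)\right) 3 = -6 + - 4 \left(8 - 1\right) 3 = -6 + \left(-4\right) 7 \cdot 3 = -6 - 84 = -90$)
$- 103 m + 118 = \left(-103\right) \left(-90\right) + 118 = 9270 + 118 = 9388$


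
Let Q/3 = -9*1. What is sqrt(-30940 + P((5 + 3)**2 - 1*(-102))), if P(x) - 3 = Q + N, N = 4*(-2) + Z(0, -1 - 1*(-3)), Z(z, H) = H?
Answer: I*sqrt(30970) ≈ 175.98*I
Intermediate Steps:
N = -6 (N = 4*(-2) + (-1 - 1*(-3)) = -8 + (-1 + 3) = -8 + 2 = -6)
Q = -27 (Q = 3*(-9*1) = 3*(-9) = -27)
P(x) = -30 (P(x) = 3 + (-27 - 6) = 3 - 33 = -30)
sqrt(-30940 + P((5 + 3)**2 - 1*(-102))) = sqrt(-30940 - 30) = sqrt(-30970) = I*sqrt(30970)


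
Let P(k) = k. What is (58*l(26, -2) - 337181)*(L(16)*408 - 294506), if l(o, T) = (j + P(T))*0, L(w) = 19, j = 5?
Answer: 96688000474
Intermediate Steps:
l(o, T) = 0 (l(o, T) = (5 + T)*0 = 0)
(58*l(26, -2) - 337181)*(L(16)*408 - 294506) = (58*0 - 337181)*(19*408 - 294506) = (0 - 337181)*(7752 - 294506) = -337181*(-286754) = 96688000474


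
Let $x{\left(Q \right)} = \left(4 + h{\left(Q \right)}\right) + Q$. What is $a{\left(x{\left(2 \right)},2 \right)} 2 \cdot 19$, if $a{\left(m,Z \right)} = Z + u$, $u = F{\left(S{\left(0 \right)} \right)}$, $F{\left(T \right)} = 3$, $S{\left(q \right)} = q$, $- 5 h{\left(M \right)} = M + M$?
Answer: $190$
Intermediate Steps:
$h{\left(M \right)} = - \frac{2 M}{5}$ ($h{\left(M \right)} = - \frac{M + M}{5} = - \frac{2 M}{5}$)
$x{\left(Q \right)} = 4 + \frac{3 Q}{5}$ ($x{\left(Q \right)} = \left(4 - \frac{2 Q}{5}\right) + Q = 4 + \frac{3 Q}{5}$)
$u = 3$
$a{\left(m,Z \right)} = 3 + Z$ ($a{\left(m,Z \right)} = Z + 3 = 3 + Z$)
$a{\left(x{\left(2 \right)},2 \right)} 2 \cdot 19 = \left(3 + 2\right) 2 \cdot 19 = 5 \cdot 2 \cdot 19 = 10 \cdot 19 = 190$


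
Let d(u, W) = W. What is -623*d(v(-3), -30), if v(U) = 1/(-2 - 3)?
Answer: 18690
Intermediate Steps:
v(U) = -1/5 (v(U) = 1/(-5) = -1/5)
-623*d(v(-3), -30) = -623*(-30) = 18690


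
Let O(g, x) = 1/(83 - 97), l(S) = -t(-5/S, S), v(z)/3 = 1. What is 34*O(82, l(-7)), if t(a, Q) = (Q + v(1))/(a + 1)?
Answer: -17/7 ≈ -2.4286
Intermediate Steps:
v(z) = 3 (v(z) = 3*1 = 3)
t(a, Q) = (3 + Q)/(1 + a) (t(a, Q) = (Q + 3)/(a + 1) = (3 + Q)/(1 + a))
l(S) = -(3 + S)/(1 - 5/S)
O(g, x) = -1/14 (O(g, x) = 1/(-14) = -1/14)
34*O(82, l(-7)) = 34*(-1/14) = -17/7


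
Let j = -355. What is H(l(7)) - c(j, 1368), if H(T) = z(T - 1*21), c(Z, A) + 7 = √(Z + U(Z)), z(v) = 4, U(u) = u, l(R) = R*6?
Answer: 11 - I*√710 ≈ 11.0 - 26.646*I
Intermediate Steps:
l(R) = 6*R
c(Z, A) = -7 + √2*√Z (c(Z, A) = -7 + √(Z + Z) = -7 + √(2*Z) = -7 + √2*√Z)
H(T) = 4
H(l(7)) - c(j, 1368) = 4 - (-7 + √2*√(-355)) = 4 - (-7 + √2*(I*√355)) = 4 - (-7 + I*√710) = 4 + (7 - I*√710) = 11 - I*√710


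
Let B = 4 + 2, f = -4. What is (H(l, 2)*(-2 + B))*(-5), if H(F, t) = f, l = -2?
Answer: 80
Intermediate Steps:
H(F, t) = -4
B = 6
(H(l, 2)*(-2 + B))*(-5) = -4*(-2 + 6)*(-5) = -4*4*(-5) = -16*(-5) = 80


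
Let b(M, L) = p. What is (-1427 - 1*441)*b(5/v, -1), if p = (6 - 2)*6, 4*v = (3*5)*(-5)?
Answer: -44832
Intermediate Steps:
v = -75/4 (v = ((3*5)*(-5))/4 = (15*(-5))/4 = (1/4)*(-75) = -75/4 ≈ -18.750)
p = 24 (p = 4*6 = 24)
b(M, L) = 24
(-1427 - 1*441)*b(5/v, -1) = (-1427 - 1*441)*24 = (-1427 - 441)*24 = -1868*24 = -44832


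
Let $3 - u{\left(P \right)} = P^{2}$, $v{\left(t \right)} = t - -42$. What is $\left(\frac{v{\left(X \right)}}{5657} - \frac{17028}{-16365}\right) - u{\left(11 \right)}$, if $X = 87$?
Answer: $\frac{3674167157}{30858935} \approx 119.06$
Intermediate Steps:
$v{\left(t \right)} = 42 + t$ ($v{\left(t \right)} = t + 42 = 42 + t$)
$u{\left(P \right)} = 3 - P^{2}$
$\left(\frac{v{\left(X \right)}}{5657} - \frac{17028}{-16365}\right) - u{\left(11 \right)} = \left(\frac{42 + 87}{5657} - \frac{17028}{-16365}\right) - \left(3 - 11^{2}\right) = \left(129 \cdot \frac{1}{5657} - - \frac{5676}{5455}\right) - \left(3 - 121\right) = \left(\frac{129}{5657} + \frac{5676}{5455}\right) - \left(3 - 121\right) = \frac{32812827}{30858935} - -118 = \frac{32812827}{30858935} + 118 = \frac{3674167157}{30858935}$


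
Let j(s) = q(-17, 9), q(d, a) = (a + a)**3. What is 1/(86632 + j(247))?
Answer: 1/92464 ≈ 1.0815e-5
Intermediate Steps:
q(d, a) = 8*a**3 (q(d, a) = (2*a)**3 = 8*a**3)
j(s) = 5832 (j(s) = 8*9**3 = 8*729 = 5832)
1/(86632 + j(247)) = 1/(86632 + 5832) = 1/92464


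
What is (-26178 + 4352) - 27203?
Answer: -49029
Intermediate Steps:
(-26178 + 4352) - 27203 = -21826 - 27203 = -49029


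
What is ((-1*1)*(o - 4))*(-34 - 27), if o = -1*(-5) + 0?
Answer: 61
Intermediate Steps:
o = 5 (o = 5 + 0 = 5)
((-1*1)*(o - 4))*(-34 - 27) = ((-1*1)*(5 - 4))*(-34 - 27) = -1*1*(-61) = -1*(-61) = 61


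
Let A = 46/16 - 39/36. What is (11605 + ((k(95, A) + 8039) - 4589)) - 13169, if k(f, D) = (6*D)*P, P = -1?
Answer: 7501/4 ≈ 1875.3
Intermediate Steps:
A = 43/24 (A = 46*(1/16) - 39*1/36 = 23/8 - 13/12 = 43/24 ≈ 1.7917)
k(f, D) = -6*D (k(f, D) = (6*D)*(-1) = -6*D)
(11605 + ((k(95, A) + 8039) - 4589)) - 13169 = (11605 + ((-6*43/24 + 8039) - 4589)) - 13169 = (11605 + ((-43/4 + 8039) - 4589)) - 13169 = (11605 + (32113/4 - 4589)) - 13169 = (11605 + 13757/4) - 13169 = 60177/4 - 13169 = 7501/4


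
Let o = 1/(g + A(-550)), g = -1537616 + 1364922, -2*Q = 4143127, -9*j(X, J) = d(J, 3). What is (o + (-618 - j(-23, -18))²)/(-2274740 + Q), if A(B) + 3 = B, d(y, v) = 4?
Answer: -3567890759218/40661138293083 ≈ -0.087747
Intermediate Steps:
j(X, J) = -4/9 (j(X, J) = -⅑*4 = -4/9)
Q = -4143127/2 (Q = -½*4143127 = -4143127/2 ≈ -2.0716e+6)
A(B) = -3 + B
g = -172694
o = -1/173247 (o = 1/(-172694 + (-3 - 550)) = 1/(-172694 - 553) = 1/(-173247) = -1/173247 ≈ -5.7721e-6)
(o + (-618 - j(-23, -18))²)/(-2274740 + Q) = (-1/173247 + (-618 - 1*(-4/9))²)/(-2274740 - 4143127/2) = (-1/173247 + (-618 + 4/9)²)/(-8692607/2) = (-1/173247 + (-5558/9)²)*(-2/8692607) = (-1/173247 + 30891364/81)*(-2/8692607) = (1783945379609/4677669)*(-2/8692607) = -3567890759218/40661138293083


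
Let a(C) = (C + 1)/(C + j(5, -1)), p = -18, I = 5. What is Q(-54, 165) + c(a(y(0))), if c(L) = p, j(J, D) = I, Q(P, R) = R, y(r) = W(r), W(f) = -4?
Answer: 147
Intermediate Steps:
y(r) = -4
j(J, D) = 5
a(C) = (1 + C)/(5 + C) (a(C) = (C + 1)/(C + 5) = (1 + C)/(5 + C))
c(L) = -18
Q(-54, 165) + c(a(y(0))) = 165 - 18 = 147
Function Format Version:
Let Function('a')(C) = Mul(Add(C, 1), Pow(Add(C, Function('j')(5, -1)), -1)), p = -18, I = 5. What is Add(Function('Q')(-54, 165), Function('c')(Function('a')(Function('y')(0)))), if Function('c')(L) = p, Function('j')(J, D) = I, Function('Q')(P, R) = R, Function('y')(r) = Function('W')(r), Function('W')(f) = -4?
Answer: 147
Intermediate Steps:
Function('y')(r) = -4
Function('j')(J, D) = 5
Function('a')(C) = Mul(Pow(Add(5, C), -1), Add(1, C)) (Function('a')(C) = Mul(Add(C, 1), Pow(Add(C, 5), -1)) = Mul(Add(1, C), Pow(Add(5, C), -1)) = Mul(Pow(Add(5, C), -1), Add(1, C)))
Function('c')(L) = -18
Add(Function('Q')(-54, 165), Function('c')(Function('a')(Function('y')(0)))) = Add(165, -18) = 147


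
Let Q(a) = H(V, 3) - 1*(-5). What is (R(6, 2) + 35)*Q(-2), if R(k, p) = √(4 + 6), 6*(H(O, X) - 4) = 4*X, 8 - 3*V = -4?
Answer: 385 + 11*√10 ≈ 419.79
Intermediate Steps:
V = 4 (V = 8/3 - ⅓*(-4) = 8/3 + 4/3 = 4)
H(O, X) = 4 + 2*X/3 (H(O, X) = 4 + (4*X)/6 = 4 + 2*X/3)
R(k, p) = √10
Q(a) = 11 (Q(a) = (4 + (⅔)*3) - 1*(-5) = (4 + 2) + 5 = 6 + 5 = 11)
(R(6, 2) + 35)*Q(-2) = (√10 + 35)*11 = (35 + √10)*11 = 385 + 11*√10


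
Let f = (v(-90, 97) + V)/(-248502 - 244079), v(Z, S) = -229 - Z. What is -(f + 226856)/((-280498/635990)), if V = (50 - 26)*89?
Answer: 35534336437035305/69083992669 ≈ 5.1436e+5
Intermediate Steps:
V = 2136 (V = 24*89 = 2136)
f = -1997/492581 (f = ((-229 - 1*(-90)) + 2136)/(-248502 - 244079) = ((-229 + 90) + 2136)/(-492581) = (-139 + 2136)*(-1/492581) = 1997*(-1/492581) = -1997/492581 ≈ -0.0040542)
-(f + 226856)/((-280498/635990)) = -(-1997/492581 + 226856)/((-280498/635990)) = -111744953339/(492581*((-280498*1/635990))) = -111744953339/(492581*(-140249/317995)) = -111744953339*(-317995)/(492581*140249) = -1*(-35534336437035305/69083992669) = 35534336437035305/69083992669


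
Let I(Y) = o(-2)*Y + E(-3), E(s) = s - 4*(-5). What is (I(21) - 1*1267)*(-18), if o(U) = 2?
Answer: 21744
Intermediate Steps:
E(s) = 20 + s (E(s) = s + 20 = 20 + s)
I(Y) = 17 + 2*Y (I(Y) = 2*Y + (20 - 3) = 2*Y + 17 = 17 + 2*Y)
(I(21) - 1*1267)*(-18) = ((17 + 2*21) - 1*1267)*(-18) = ((17 + 42) - 1267)*(-18) = (59 - 1267)*(-18) = -1208*(-18) = 21744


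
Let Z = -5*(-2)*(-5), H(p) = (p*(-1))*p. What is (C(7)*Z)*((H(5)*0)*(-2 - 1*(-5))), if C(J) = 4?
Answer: 0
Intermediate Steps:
H(p) = -p² (H(p) = (-p)*p = -p²)
Z = -50 (Z = 10*(-5) = -50)
(C(7)*Z)*((H(5)*0)*(-2 - 1*(-5))) = (4*(-50))*((-1*5²*0)*(-2 - 1*(-5))) = -200*-1*25*0*(-2 + 5) = -200*(-25*0)*3 = -0*3 = -200*0 = 0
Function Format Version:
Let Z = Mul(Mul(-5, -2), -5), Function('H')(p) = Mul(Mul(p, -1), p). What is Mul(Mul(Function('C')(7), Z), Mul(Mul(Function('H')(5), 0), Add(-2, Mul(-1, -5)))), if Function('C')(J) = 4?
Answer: 0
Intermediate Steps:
Function('H')(p) = Mul(-1, Pow(p, 2)) (Function('H')(p) = Mul(Mul(-1, p), p) = Mul(-1, Pow(p, 2)))
Z = -50 (Z = Mul(10, -5) = -50)
Mul(Mul(Function('C')(7), Z), Mul(Mul(Function('H')(5), 0), Add(-2, Mul(-1, -5)))) = Mul(Mul(4, -50), Mul(Mul(Mul(-1, Pow(5, 2)), 0), Add(-2, Mul(-1, -5)))) = Mul(-200, Mul(Mul(Mul(-1, 25), 0), Add(-2, 5))) = Mul(-200, Mul(Mul(-25, 0), 3)) = Mul(-200, Mul(0, 3)) = Mul(-200, 0) = 0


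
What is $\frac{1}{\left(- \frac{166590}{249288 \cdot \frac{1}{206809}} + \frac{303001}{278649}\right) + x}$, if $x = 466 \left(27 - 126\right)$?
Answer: $- \frac{11577308652}{2134111983969185} \approx -5.4249 \cdot 10^{-6}$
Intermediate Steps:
$x = -46134$ ($x = 466 \left(-99\right) = -46134$)
$\frac{1}{\left(- \frac{166590}{249288 \cdot \frac{1}{206809}} + \frac{303001}{278649}\right) + x} = \frac{1}{\left(- \frac{166590}{249288 \cdot \frac{1}{206809}} + \frac{303001}{278649}\right) - 46134} = \frac{1}{\left(- \frac{166590}{249288 \cdot \frac{1}{206809}} + 303001 \cdot \frac{1}{278649}\right) - 46134} = \frac{1}{\left(- \frac{166590}{\frac{249288}{206809}} + \frac{303001}{278649}\right) - 46134} = \frac{1}{\left(\left(-166590\right) \frac{206809}{249288} + \frac{303001}{278649}\right) - 46134} = \frac{1}{\left(- \frac{5742051885}{41548} + \frac{303001}{278649}\right) - 46134} = \frac{1}{- \frac{1600004426617817}{11577308652} - 46134} = \frac{1}{- \frac{2134111983969185}{11577308652}} = - \frac{11577308652}{2134111983969185}$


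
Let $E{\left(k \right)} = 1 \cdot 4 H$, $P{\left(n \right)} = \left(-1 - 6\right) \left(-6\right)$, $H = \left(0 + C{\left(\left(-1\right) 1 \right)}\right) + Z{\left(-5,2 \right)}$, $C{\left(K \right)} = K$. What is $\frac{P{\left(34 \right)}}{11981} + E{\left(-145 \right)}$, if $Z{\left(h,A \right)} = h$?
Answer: $- \frac{287502}{11981} \approx -23.996$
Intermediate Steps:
$H = -6$ ($H = \left(0 - 1\right) - 5 = -1 - 5 = -6$)
$P{\left(n \right)} = 42$ ($P{\left(n \right)} = \left(-7\right) \left(-6\right) = 42$)
$E{\left(k \right)} = -24$ ($E{\left(k \right)} = 1 \cdot 4 \left(-6\right) = 4 \left(-6\right) = -24$)
$\frac{P{\left(34 \right)}}{11981} + E{\left(-145 \right)} = \frac{42}{11981} - 24 = - \frac{287502}{11981}$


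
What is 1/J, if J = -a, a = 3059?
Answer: -1/3059 ≈ -0.00032690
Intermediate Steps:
J = -3059 (J = -1*3059 = -3059)
1/J = 1/(-3059) = -1/3059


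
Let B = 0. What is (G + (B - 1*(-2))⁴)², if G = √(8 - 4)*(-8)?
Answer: 0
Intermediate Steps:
G = -16 (G = √4*(-8) = 2*(-8) = -16)
(G + (B - 1*(-2))⁴)² = (-16 + (0 - 1*(-2))⁴)² = (-16 + (0 + 2)⁴)² = (-16 + 2⁴)² = (-16 + 16)² = 0² = 0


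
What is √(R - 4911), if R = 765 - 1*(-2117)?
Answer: I*√2029 ≈ 45.044*I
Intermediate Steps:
R = 2882 (R = 765 + 2117 = 2882)
√(R - 4911) = √(2882 - 4911) = √(-2029) = I*√2029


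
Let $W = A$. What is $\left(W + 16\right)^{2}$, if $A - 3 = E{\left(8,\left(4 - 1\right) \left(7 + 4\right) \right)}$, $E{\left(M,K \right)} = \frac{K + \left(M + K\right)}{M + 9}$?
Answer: $\frac{157609}{289} \approx 545.36$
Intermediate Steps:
$E{\left(M,K \right)} = \frac{M + 2 K}{9 + M}$ ($E{\left(M,K \right)} = \frac{K + \left(K + M\right)}{9 + M} = \frac{M + 2 K}{9 + M}$)
$A = \frac{125}{17}$ ($A = 3 + \frac{8 + 2 \left(4 - 1\right) \left(7 + 4\right)}{9 + 8} = 3 + \frac{8 + 2 \cdot 3 \cdot 11}{17} = 3 + \frac{8 + 2 \cdot 33}{17} = 3 + \frac{8 + 66}{17} = 3 + \frac{1}{17} \cdot 74 = 3 + \frac{74}{17} = \frac{125}{17} \approx 7.3529$)
$W = \frac{125}{17} \approx 7.3529$
$\left(W + 16\right)^{2} = \left(\frac{125}{17} + 16\right)^{2} = \left(\frac{397}{17}\right)^{2} = \frac{157609}{289}$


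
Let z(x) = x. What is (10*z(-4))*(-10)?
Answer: 400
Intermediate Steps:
(10*z(-4))*(-10) = (10*(-4))*(-10) = -40*(-10) = 400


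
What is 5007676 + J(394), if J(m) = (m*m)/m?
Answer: 5008070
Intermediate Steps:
J(m) = m (J(m) = m²/m = m)
5007676 + J(394) = 5007676 + 394 = 5008070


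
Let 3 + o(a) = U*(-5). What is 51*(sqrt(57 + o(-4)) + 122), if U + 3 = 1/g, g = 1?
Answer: 6630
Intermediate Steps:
U = -2 (U = -3 + 1/1 = -3 + 1 = -2)
o(a) = 7 (o(a) = -3 - 2*(-5) = -3 + 10 = 7)
51*(sqrt(57 + o(-4)) + 122) = 51*(sqrt(57 + 7) + 122) = 51*(sqrt(64) + 122) = 51*(8 + 122) = 51*130 = 6630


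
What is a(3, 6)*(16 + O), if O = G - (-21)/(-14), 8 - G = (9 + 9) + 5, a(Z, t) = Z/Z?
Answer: -½ ≈ -0.50000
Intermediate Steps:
a(Z, t) = 1
G = -15 (G = 8 - ((9 + 9) + 5) = 8 - (18 + 5) = 8 - 1*23 = 8 - 23 = -15)
O = -33/2 (O = -15 - (-21)/(-14) = -15 - (-21)*(-1)/14 = -15 - 1*3/2 = -15 - 3/2 = -33/2 ≈ -16.500)
a(3, 6)*(16 + O) = 1*(16 - 33/2) = 1*(-½) = -½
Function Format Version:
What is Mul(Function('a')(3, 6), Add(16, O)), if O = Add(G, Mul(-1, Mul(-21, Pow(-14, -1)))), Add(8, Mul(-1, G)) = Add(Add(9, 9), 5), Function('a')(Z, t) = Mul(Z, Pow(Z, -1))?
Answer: Rational(-1, 2) ≈ -0.50000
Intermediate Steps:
Function('a')(Z, t) = 1
G = -15 (G = Add(8, Mul(-1, Add(Add(9, 9), 5))) = Add(8, Mul(-1, Add(18, 5))) = Add(8, Mul(-1, 23)) = Add(8, -23) = -15)
O = Rational(-33, 2) (O = Add(-15, Mul(-1, Mul(-21, Pow(-14, -1)))) = Add(-15, Mul(-1, Mul(-21, Rational(-1, 14)))) = Add(-15, Mul(-1, Rational(3, 2))) = Add(-15, Rational(-3, 2)) = Rational(-33, 2) ≈ -16.500)
Mul(Function('a')(3, 6), Add(16, O)) = Mul(1, Add(16, Rational(-33, 2))) = Mul(1, Rational(-1, 2)) = Rational(-1, 2)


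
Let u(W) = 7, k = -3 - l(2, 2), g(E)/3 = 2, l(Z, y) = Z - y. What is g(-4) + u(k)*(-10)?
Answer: -64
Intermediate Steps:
g(E) = 6 (g(E) = 3*2 = 6)
k = -3 (k = -3 - (2 - 1*2) = -3 - (2 - 2) = -3 - 1*0 = -3 + 0 = -3)
g(-4) + u(k)*(-10) = 6 + 7*(-10) = 6 - 70 = -64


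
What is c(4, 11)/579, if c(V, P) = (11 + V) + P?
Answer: 26/579 ≈ 0.044905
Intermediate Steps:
c(V, P) = 11 + P + V
c(4, 11)/579 = (11 + 11 + 4)/579 = 26*(1/579) = 26/579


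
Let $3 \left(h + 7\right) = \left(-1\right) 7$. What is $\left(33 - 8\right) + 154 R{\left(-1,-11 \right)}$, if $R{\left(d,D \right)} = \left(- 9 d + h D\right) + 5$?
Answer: $\frac{53975}{3} \approx 17992.0$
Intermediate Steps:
$h = - \frac{28}{3}$ ($h = -7 + \frac{\left(-1\right) 7}{3} = -7 + \frac{1}{3} \left(-7\right) = -7 - \frac{7}{3} = - \frac{28}{3} \approx -9.3333$)
$R{\left(d,D \right)} = 5 - 9 d - \frac{28 D}{3}$ ($R{\left(d,D \right)} = \left(- 9 d - \frac{28 D}{3}\right) + 5 = 5 - 9 d - \frac{28 D}{3}$)
$\left(33 - 8\right) + 154 R{\left(-1,-11 \right)} = \left(33 - 8\right) + 154 \left(5 - -9 - - \frac{308}{3}\right) = 25 + 154 \left(5 + 9 + \frac{308}{3}\right) = 25 + 154 \cdot \frac{350}{3} = 25 + \frac{53900}{3} = \frac{53975}{3}$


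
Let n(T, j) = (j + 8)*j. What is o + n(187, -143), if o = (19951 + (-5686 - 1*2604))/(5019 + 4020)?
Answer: 2529124/131 ≈ 19306.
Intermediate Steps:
n(T, j) = j*(8 + j) (n(T, j) = (8 + j)*j = j*(8 + j))
o = 169/131 (o = (19951 + (-5686 - 2604))/9039 = (19951 - 8290)*(1/9039) = 11661*(1/9039) = 169/131 ≈ 1.2901)
o + n(187, -143) = 169/131 - 143*(8 - 143) = 169/131 - 143*(-135) = 169/131 + 19305 = 2529124/131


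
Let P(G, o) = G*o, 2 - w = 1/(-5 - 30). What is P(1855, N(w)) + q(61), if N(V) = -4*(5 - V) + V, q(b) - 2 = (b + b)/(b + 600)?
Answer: -12084941/661 ≈ -18283.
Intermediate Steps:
q(b) = 2 + 2*b/(600 + b) (q(b) = 2 + (b + b)/(b + 600) = 2 + (2*b)/(600 + b) = 2 + 2*b/(600 + b))
w = 71/35 (w = 2 - 1/(-5 - 30) = 2 - 1/(-35) = 2 - 1*(-1/35) = 2 + 1/35 = 71/35 ≈ 2.0286)
N(V) = -20 + 5*V (N(V) = (-20 + 4*V) + V = -20 + 5*V)
P(1855, N(w)) + q(61) = 1855*(-20 + 5*(71/35)) + 4*(300 + 61)/(600 + 61) = 1855*(-20 + 71/7) + 4*361/661 = 1855*(-69/7) + 4*(1/661)*361 = -18285 + 1444/661 = -12084941/661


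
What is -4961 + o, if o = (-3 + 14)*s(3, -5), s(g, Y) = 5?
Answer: -4906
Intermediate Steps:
o = 55 (o = (-3 + 14)*5 = 11*5 = 55)
-4961 + o = -4961 + 55 = -4906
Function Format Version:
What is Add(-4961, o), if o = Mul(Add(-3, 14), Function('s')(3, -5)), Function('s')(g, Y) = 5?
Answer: -4906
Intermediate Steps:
o = 55 (o = Mul(Add(-3, 14), 5) = Mul(11, 5) = 55)
Add(-4961, o) = Add(-4961, 55) = -4906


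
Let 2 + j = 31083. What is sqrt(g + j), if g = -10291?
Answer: 3*sqrt(2310) ≈ 144.19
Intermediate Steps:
j = 31081 (j = -2 + 31083 = 31081)
sqrt(g + j) = sqrt(-10291 + 31081) = sqrt(20790) = 3*sqrt(2310)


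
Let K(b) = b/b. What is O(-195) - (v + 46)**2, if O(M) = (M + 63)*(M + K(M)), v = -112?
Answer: 21252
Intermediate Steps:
K(b) = 1
O(M) = (1 + M)*(63 + M) (O(M) = (M + 63)*(M + 1) = (63 + M)*(1 + M) = (1 + M)*(63 + M))
O(-195) - (v + 46)**2 = (63 + (-195)**2 + 64*(-195)) - (-112 + 46)**2 = (63 + 38025 - 12480) - 1*(-66)**2 = 25608 - 1*4356 = 25608 - 4356 = 21252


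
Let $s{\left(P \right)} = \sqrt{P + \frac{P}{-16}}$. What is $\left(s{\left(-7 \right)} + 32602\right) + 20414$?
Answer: $53016 + \frac{i \sqrt{105}}{4} \approx 53016.0 + 2.5617 i$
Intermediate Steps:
$s{\left(P \right)} = \frac{\sqrt{15} \sqrt{P}}{4}$ ($s{\left(P \right)} = \sqrt{P + P \left(- \frac{1}{16}\right)} = \sqrt{P - \frac{P}{16}} = \sqrt{\frac{15 P}{16}} = \frac{\sqrt{15} \sqrt{P}}{4}$)
$\left(s{\left(-7 \right)} + 32602\right) + 20414 = \left(\frac{\sqrt{15} \sqrt{-7}}{4} + 32602\right) + 20414 = \left(\frac{\sqrt{15} i \sqrt{7}}{4} + 32602\right) + 20414 = \left(\frac{i \sqrt{105}}{4} + 32602\right) + 20414 = \left(32602 + \frac{i \sqrt{105}}{4}\right) + 20414 = 53016 + \frac{i \sqrt{105}}{4}$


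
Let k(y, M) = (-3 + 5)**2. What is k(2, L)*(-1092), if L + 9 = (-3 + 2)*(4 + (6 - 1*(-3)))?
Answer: -4368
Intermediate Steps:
L = -22 (L = -9 + (-3 + 2)*(4 + (6 - 1*(-3))) = -9 - (4 + (6 + 3)) = -9 - (4 + 9) = -9 - 1*13 = -9 - 13 = -22)
k(y, M) = 4 (k(y, M) = 2**2 = 4)
k(2, L)*(-1092) = 4*(-1092) = -4368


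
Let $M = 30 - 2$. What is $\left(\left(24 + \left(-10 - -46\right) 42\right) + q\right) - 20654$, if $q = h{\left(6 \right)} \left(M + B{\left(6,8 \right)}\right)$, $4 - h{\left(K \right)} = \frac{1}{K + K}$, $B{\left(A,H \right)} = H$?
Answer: $-18977$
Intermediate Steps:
$M = 28$
$h{\left(K \right)} = 4 - \frac{1}{2 K}$ ($h{\left(K \right)} = 4 - \frac{1}{K + K} = 4 - \frac{1}{2 K}$)
$q = 141$ ($q = \left(4 - \frac{1}{2 \cdot 6}\right) \left(28 + 8\right) = \left(4 - \frac{1}{12}\right) 36 = \frac{47}{12} \cdot 36 = 141$)
$\left(\left(24 + \left(-10 - -46\right) 42\right) + q\right) - 20654 = \left(\left(24 + \left(-10 - -46\right) 42\right) + 141\right) - 20654 = \left(\left(24 + \left(-10 + 46\right) 42\right) + 141\right) - 20654 = \left(\left(24 + 36 \cdot 42\right) + 141\right) - 20654 = \left(\left(24 + 1512\right) + 141\right) - 20654 = \left(1536 + 141\right) - 20654 = 1677 - 20654 = -18977$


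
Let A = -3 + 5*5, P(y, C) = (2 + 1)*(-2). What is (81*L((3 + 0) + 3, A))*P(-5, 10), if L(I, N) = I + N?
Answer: -13608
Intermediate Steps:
P(y, C) = -6 (P(y, C) = 3*(-2) = -6)
A = 22 (A = -3 + 25 = 22)
(81*L((3 + 0) + 3, A))*P(-5, 10) = (81*(((3 + 0) + 3) + 22))*(-6) = (81*((3 + 3) + 22))*(-6) = (81*(6 + 22))*(-6) = (81*28)*(-6) = 2268*(-6) = -13608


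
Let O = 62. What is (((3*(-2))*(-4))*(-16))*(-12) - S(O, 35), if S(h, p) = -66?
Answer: 4674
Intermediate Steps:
(((3*(-2))*(-4))*(-16))*(-12) - S(O, 35) = (((3*(-2))*(-4))*(-16))*(-12) - 1*(-66) = (-6*(-4)*(-16))*(-12) + 66 = (24*(-16))*(-12) + 66 = -384*(-12) + 66 = 4608 + 66 = 4674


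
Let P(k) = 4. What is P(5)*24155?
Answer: 96620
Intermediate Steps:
P(5)*24155 = 4*24155 = 96620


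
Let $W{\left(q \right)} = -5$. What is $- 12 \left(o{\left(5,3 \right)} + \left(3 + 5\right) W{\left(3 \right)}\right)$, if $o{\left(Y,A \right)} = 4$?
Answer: $432$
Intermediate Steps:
$- 12 \left(o{\left(5,3 \right)} + \left(3 + 5\right) W{\left(3 \right)}\right) = - 12 \left(4 + \left(3 + 5\right) \left(-5\right)\right) = - 12 \left(4 + 8 \left(-5\right)\right) = - 12 \left(4 - 40\right) = \left(-12\right) \left(-36\right) = 432$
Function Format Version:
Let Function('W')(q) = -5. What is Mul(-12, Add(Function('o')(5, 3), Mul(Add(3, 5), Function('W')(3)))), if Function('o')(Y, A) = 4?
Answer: 432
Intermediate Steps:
Mul(-12, Add(Function('o')(5, 3), Mul(Add(3, 5), Function('W')(3)))) = Mul(-12, Add(4, Mul(Add(3, 5), -5))) = Mul(-12, Add(4, Mul(8, -5))) = Mul(-12, Add(4, -40)) = Mul(-12, -36) = 432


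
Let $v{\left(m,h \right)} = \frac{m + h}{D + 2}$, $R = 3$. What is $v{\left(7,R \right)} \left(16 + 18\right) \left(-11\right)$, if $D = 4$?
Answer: $- \frac{1870}{3} \approx -623.33$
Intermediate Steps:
$v{\left(m,h \right)} = \frac{h}{6} + \frac{m}{6}$ ($v{\left(m,h \right)} = \frac{m + h}{4 + 2} = \frac{h + m}{6} = \left(h + m\right) \frac{1}{6} = \frac{h}{6} + \frac{m}{6}$)
$v{\left(7,R \right)} \left(16 + 18\right) \left(-11\right) = \left(\frac{1}{6} \cdot 3 + \frac{1}{6} \cdot 7\right) \left(16 + 18\right) \left(-11\right) = \left(\frac{1}{2} + \frac{7}{6}\right) 34 \left(-11\right) = \frac{5}{3} \left(-374\right) = - \frac{1870}{3}$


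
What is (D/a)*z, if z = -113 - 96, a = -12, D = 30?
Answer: 1045/2 ≈ 522.50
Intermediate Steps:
z = -209
(D/a)*z = (30/(-12))*(-209) = (30*(-1/12))*(-209) = -5/2*(-209) = 1045/2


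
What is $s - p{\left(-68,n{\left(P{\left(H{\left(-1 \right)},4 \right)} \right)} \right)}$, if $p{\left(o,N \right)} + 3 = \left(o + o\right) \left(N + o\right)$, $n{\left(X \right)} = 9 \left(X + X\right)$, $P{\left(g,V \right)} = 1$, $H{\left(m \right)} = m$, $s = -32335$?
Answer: $-39132$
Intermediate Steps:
$n{\left(X \right)} = 18 X$ ($n{\left(X \right)} = 9 \cdot 2 X = 18 X$)
$p{\left(o,N \right)} = -3 + 2 o \left(N + o\right)$ ($p{\left(o,N \right)} = -3 + \left(o + o\right) \left(N + o\right) = -3 + 2 o \left(N + o\right)$)
$s - p{\left(-68,n{\left(P{\left(H{\left(-1 \right)},4 \right)} \right)} \right)} = -32335 - \left(-3 + 2 \left(-68\right)^{2} + 2 \cdot 18 \cdot 1 \left(-68\right)\right) = -32335 - \left(-3 + 2 \cdot 4624 + 2 \cdot 18 \left(-68\right)\right) = -32335 - \left(-3 + 9248 - 2448\right) = -32335 - 6797 = -39132$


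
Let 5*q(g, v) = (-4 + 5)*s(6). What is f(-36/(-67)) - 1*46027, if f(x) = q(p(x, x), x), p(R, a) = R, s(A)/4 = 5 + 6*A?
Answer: -229971/5 ≈ -45994.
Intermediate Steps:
s(A) = 20 + 24*A (s(A) = 4*(5 + 6*A) = 20 + 24*A)
q(g, v) = 164/5 (q(g, v) = ((-4 + 5)*(20 + 24*6))/5 = (1*(20 + 144))/5 = (1*164)/5 = (1/5)*164 = 164/5)
f(x) = 164/5
f(-36/(-67)) - 1*46027 = 164/5 - 1*46027 = 164/5 - 46027 = -229971/5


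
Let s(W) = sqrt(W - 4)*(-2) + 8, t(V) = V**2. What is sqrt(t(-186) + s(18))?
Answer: sqrt(34604 - 2*sqrt(14)) ≈ 186.00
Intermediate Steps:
s(W) = 8 - 2*sqrt(-4 + W) (s(W) = sqrt(-4 + W)*(-2) + 8 = -2*sqrt(-4 + W) + 8 = 8 - 2*sqrt(-4 + W))
sqrt(t(-186) + s(18)) = sqrt((-186)**2 + (8 - 2*sqrt(-4 + 18))) = sqrt(34596 + (8 - 2*sqrt(14))) = sqrt(34604 - 2*sqrt(14))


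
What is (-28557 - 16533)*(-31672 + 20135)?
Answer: 520203330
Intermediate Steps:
(-28557 - 16533)*(-31672 + 20135) = -45090*(-11537) = 520203330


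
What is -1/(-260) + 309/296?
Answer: 20159/19240 ≈ 1.0478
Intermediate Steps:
-1/(-260) + 309/296 = -1*(-1/260) + 309*(1/296) = 1/260 + 309/296 = 20159/19240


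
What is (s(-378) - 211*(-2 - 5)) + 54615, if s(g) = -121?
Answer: 55971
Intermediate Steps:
(s(-378) - 211*(-2 - 5)) + 54615 = (-121 - 211*(-2 - 5)) + 54615 = (-121 - 211*(-7)) + 54615 = (-121 + 1477) + 54615 = 1356 + 54615 = 55971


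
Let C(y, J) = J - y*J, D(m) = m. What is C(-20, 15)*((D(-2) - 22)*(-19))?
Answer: 143640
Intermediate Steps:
C(y, J) = J - J*y
C(-20, 15)*((D(-2) - 22)*(-19)) = (15*(1 - 1*(-20)))*((-2 - 22)*(-19)) = (15*(1 + 20))*(-24*(-19)) = (15*21)*456 = 315*456 = 143640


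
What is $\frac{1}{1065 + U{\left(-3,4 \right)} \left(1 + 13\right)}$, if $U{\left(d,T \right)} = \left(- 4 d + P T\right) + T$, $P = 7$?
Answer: $\frac{1}{1681} \approx 0.00059488$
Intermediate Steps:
$U{\left(d,T \right)} = - 4 d + 8 T$ ($U{\left(d,T \right)} = \left(- 4 d + 7 T\right) + T = - 4 d + 8 T$)
$\frac{1}{1065 + U{\left(-3,4 \right)} \left(1 + 13\right)} = \frac{1}{1065 + \left(\left(-4\right) \left(-3\right) + 8 \cdot 4\right) \left(1 + 13\right)} = \frac{1}{1065 + \left(12 + 32\right) 14} = \frac{1}{1065 + 44 \cdot 14} = \frac{1}{1065 + 616} = \frac{1}{1681}$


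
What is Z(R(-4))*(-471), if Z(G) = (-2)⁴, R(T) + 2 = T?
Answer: -7536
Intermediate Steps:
R(T) = -2 + T
Z(G) = 16
Z(R(-4))*(-471) = 16*(-471) = -7536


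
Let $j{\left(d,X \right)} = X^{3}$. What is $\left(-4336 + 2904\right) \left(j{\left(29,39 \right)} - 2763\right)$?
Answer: $-80988192$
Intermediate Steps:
$\left(-4336 + 2904\right) \left(j{\left(29,39 \right)} - 2763\right) = \left(-4336 + 2904\right) \left(39^{3} - 2763\right) = - 1432 \left(59319 - 2763\right) = \left(-1432\right) 56556 = -80988192$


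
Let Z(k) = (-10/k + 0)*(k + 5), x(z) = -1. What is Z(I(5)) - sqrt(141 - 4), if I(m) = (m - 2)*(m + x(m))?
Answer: -85/6 - sqrt(137) ≈ -25.871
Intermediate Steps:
I(m) = (-1 + m)*(-2 + m) (I(m) = (m - 2)*(m - 1) = (-2 + m)*(-1 + m) = (-1 + m)*(-2 + m))
Z(k) = -10*(5 + k)/k (Z(k) = (-10/k)*(5 + k) = -10*(5 + k)/k)
Z(I(5)) - sqrt(141 - 4) = (-10 - 50/(2 + 5**2 - 3*5)) - sqrt(141 - 4) = (-10 - 50/(2 + 25 - 15)) - sqrt(137) = (-10 - 50/12) - sqrt(137) = (-10 - 50*1/12) - sqrt(137) = (-10 - 25/6) - sqrt(137) = -85/6 - sqrt(137)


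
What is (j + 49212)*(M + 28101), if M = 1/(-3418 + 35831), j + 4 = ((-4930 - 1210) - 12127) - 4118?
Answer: 24431400002622/32413 ≈ 7.5375e+8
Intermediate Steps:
j = -22389 (j = -4 + (((-4930 - 1210) - 12127) - 4118) = -4 + ((-6140 - 12127) - 4118) = -4 + (-18267 - 4118) = -4 - 22385 = -22389)
M = 1/32413 ≈ 3.0852e-5
(j + 49212)*(M + 28101) = (-22389 + 49212)*(1/32413 + 28101) = 26823*(910837714/32413) = 24431400002622/32413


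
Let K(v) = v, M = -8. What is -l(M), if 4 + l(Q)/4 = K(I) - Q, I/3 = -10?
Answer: 104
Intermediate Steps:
I = -30 (I = 3*(-10) = -30)
l(Q) = -136 - 4*Q (l(Q) = -16 + 4*(-30 - Q) = -16 + (-120 - 4*Q) = -136 - 4*Q)
-l(M) = -(-136 - 4*(-8)) = -(-136 + 32) = -1*(-104) = 104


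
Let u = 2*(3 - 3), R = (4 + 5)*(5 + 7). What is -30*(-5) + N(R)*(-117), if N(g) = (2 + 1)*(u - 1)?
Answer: 501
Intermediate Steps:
R = 108 (R = 9*12 = 108)
u = 0 (u = 2*0 = 0)
N(g) = -3 (N(g) = (2 + 1)*(0 - 1) = 3*(-1) = -3)
-30*(-5) + N(R)*(-117) = -30*(-5) - 3*(-117) = 150 + 351 = 501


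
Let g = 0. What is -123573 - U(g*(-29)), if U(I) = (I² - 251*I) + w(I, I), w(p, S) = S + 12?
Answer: -123585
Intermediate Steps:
w(p, S) = 12 + S
U(I) = 12 + I² - 250*I (U(I) = (I² - 251*I) + (12 + I) = 12 + I² - 250*I)
-123573 - U(g*(-29)) = -123573 - (12 + (0*(-29))² - 0*(-29)) = -123573 - (12 + 0² - 250*0) = -123573 - (12 + 0 + 0) = -123573 - 1*12 = -123573 - 12 = -123585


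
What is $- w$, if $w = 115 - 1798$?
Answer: $1683$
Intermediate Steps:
$w = -1683$ ($w = 115 - 1798 = -1683$)
$- w = \left(-1\right) \left(-1683\right) = 1683$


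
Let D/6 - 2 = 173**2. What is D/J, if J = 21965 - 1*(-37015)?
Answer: 29931/9830 ≈ 3.0449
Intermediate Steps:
J = 58980 (J = 21965 + 37015 = 58980)
D = 179586 (D = 12 + 6*173**2 = 12 + 6*29929 = 12 + 179574 = 179586)
D/J = 179586/58980 = 179586*(1/58980) = 29931/9830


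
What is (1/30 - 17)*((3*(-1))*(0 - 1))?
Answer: -509/10 ≈ -50.900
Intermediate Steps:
(1/30 - 17)*((3*(-1))*(0 - 1)) = (1/30 - 17)*(-3*(-1)) = -509/30*3 = -509/10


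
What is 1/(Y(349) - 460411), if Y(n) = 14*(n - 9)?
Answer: -1/455651 ≈ -2.1947e-6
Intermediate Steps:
Y(n) = -126 + 14*n (Y(n) = 14*(-9 + n) = -126 + 14*n)
1/(Y(349) - 460411) = 1/((-126 + 14*349) - 460411) = 1/((-126 + 4886) - 460411) = 1/(4760 - 460411) = 1/(-455651) = -1/455651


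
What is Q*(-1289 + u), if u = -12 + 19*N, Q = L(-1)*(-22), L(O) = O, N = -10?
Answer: -32802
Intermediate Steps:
Q = 22 (Q = -1*(-22) = 22)
u = -202 (u = -12 + 19*(-10) = -12 - 190 = -202)
Q*(-1289 + u) = 22*(-1289 - 202) = 22*(-1491) = -32802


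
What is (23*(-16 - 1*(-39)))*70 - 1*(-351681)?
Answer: 388711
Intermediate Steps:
(23*(-16 - 1*(-39)))*70 - 1*(-351681) = (23*(-16 + 39))*70 + 351681 = (23*23)*70 + 351681 = 529*70 + 351681 = 37030 + 351681 = 388711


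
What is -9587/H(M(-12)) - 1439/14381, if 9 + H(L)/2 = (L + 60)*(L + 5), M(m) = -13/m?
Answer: -10001821091/750875153 ≈ -13.320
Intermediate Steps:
H(L) = -18 + 2*(5 + L)*(60 + L) (H(L) = -18 + 2*((L + 60)*(L + 5)) = -18 + 2*((60 + L)*(5 + L)) = -18 + 2*((5 + L)*(60 + L)) = -18 + 2*(5 + L)*(60 + L))
-9587/H(M(-12)) - 1439/14381 = -9587/(582 + 2*(-13/(-12))² + 130*(-13/(-12))) - 1439/14381 = -9587/(582 + 2*(-13*(-1/12))² + 130*(-13*(-1/12))) - 1439*1/14381 = -9587/(582 + 2*(13/12)² + 130*(13/12)) - 1439/14381 = -9587/(582 + 2*(169/144) + 845/6) - 1439/14381 = -9587/(582 + 169/72 + 845/6) - 1439/14381 = -9587/52213/72 - 1439/14381 = -9587*72/52213 - 1439/14381 = -690264/52213 - 1439/14381 = -10001821091/750875153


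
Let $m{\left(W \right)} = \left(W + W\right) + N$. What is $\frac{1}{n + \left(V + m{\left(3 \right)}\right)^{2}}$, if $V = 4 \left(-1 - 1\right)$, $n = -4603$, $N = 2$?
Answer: $- \frac{1}{4603} \approx -0.00021725$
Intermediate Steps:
$V = -8$ ($V = 4 \left(-2\right) = -8$)
$m{\left(W \right)} = 2 + 2 W$ ($m{\left(W \right)} = \left(W + W\right) + 2 = 2 W + 2 = 2 + 2 W$)
$\frac{1}{n + \left(V + m{\left(3 \right)}\right)^{2}} = \frac{1}{-4603 + \left(-8 + \left(2 + 2 \cdot 3\right)\right)^{2}} = \frac{1}{-4603 + \left(-8 + \left(2 + 6\right)\right)^{2}} = \frac{1}{-4603 + \left(-8 + 8\right)^{2}} = \frac{1}{-4603 + 0^{2}} = \frac{1}{-4603 + 0} = \frac{1}{-4603} = - \frac{1}{4603}$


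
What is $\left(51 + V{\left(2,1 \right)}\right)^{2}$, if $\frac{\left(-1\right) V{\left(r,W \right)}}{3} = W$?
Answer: $2304$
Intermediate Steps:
$V{\left(r,W \right)} = - 3 W$
$\left(51 + V{\left(2,1 \right)}\right)^{2} = \left(51 - 3\right)^{2} = 48^{2} = 2304$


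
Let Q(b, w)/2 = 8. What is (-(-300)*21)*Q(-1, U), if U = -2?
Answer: 100800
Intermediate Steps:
Q(b, w) = 16 (Q(b, w) = 2*8 = 16)
(-(-300)*21)*Q(-1, U) = -(-300)*21*16 = -100*(-63)*16 = 6300*16 = 100800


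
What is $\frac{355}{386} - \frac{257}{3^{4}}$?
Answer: $- \frac{70447}{31266} \approx -2.2532$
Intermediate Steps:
$\frac{355}{386} - \frac{257}{3^{4}} = 355 \cdot \frac{1}{386} - \frac{257}{81} = \frac{355}{386} - \frac{257}{81} = - \frac{70447}{31266}$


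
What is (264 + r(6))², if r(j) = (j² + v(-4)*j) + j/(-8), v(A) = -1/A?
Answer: 1447209/16 ≈ 90451.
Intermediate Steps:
r(j) = j² + j/8 (r(j) = (j² + (-1/(-4))*j) + j/(-8) = (j² + (-1*(-¼))*j) + j*(-⅛) = (j² + j/4) - j/8 = j² + j/8)
(264 + r(6))² = (264 + 6*(⅛ + 6))² = (264 + 6*(49/8))² = (264 + 147/4)² = (1203/4)² = 1447209/16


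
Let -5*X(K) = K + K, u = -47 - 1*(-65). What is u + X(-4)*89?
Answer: 802/5 ≈ 160.40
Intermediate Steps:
u = 18 (u = -47 + 65 = 18)
X(K) = -2*K/5 (X(K) = -(K + K)/5 = -2*K/5)
u + X(-4)*89 = 18 - ⅖*(-4)*89 = 18 + (8/5)*89 = 18 + 712/5 = 802/5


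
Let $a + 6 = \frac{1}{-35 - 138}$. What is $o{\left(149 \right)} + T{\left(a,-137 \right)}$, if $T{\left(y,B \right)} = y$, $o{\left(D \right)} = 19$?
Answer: $\frac{2248}{173} \approx 12.994$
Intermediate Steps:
$a = - \frac{1039}{173}$ ($a = -6 + \frac{1}{-35 - 138} = -6 + \frac{1}{-173} = -6 - \frac{1}{173} = - \frac{1039}{173} \approx -6.0058$)
$o{\left(149 \right)} + T{\left(a,-137 \right)} = 19 - \frac{1039}{173} = \frac{2248}{173}$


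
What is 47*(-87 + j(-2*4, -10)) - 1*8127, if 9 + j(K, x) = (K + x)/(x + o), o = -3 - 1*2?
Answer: -62913/5 ≈ -12583.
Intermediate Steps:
o = -5 (o = -3 - 2 = -5)
j(K, x) = -9 + (K + x)/(-5 + x) (j(K, x) = -9 + (K + x)/(x - 5) = -9 + (K + x)/(-5 + x))
47*(-87 + j(-2*4, -10)) - 1*8127 = 47*(-87 + (45 - 2*4 - 8*(-10))/(-5 - 10)) - 1*8127 = 47*(-87 + (45 - 8 + 80)/(-15)) - 8127 = 47*(-87 - 1/15*117) - 8127 = 47*(-87 - 39/5) - 8127 = 47*(-474/5) - 8127 = -22278/5 - 8127 = -62913/5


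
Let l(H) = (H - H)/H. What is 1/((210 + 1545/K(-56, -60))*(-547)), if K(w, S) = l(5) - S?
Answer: -4/515821 ≈ -7.7546e-6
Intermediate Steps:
l(H) = 0 (l(H) = 0/H = 0)
K(w, S) = -S (K(w, S) = 0 - S = -S)
1/((210 + 1545/K(-56, -60))*(-547)) = 1/((210 + 1545/((-1*(-60))))*(-547)) = -1/547/(210 + 1545/60) = -1/547/(210 + 1545*(1/60)) = -1/547/(210 + 103/4) = -1/547/(943/4) = (4/943)*(-1/547) = -4/515821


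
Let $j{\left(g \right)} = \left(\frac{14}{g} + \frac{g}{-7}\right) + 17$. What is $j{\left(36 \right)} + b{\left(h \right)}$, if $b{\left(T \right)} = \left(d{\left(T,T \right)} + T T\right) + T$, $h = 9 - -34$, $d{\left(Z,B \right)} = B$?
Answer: $\frac{245353}{126} \approx 1947.2$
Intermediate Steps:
$j{\left(g \right)} = 17 + \frac{14}{g} - \frac{g}{7}$ ($j{\left(g \right)} = \left(\frac{14}{g} + g \left(- \frac{1}{7}\right)\right) + 17 = \left(\frac{14}{g} - \frac{g}{7}\right) + 17 = 17 + \frac{14}{g} - \frac{g}{7}$)
$h = 43$ ($h = 9 + 34 = 43$)
$b{\left(T \right)} = T^{2} + 2 T$ ($b{\left(T \right)} = \left(T + T T\right) + T = \left(T + T^{2}\right) + T = T^{2} + 2 T$)
$j{\left(36 \right)} + b{\left(h \right)} = \left(17 + \frac{14}{36} - \frac{36}{7}\right) + 43 \left(2 + 43\right) = \left(17 + 14 \cdot \frac{1}{36} - \frac{36}{7}\right) + 43 \cdot 45 = \left(17 + \frac{7}{18} - \frac{36}{7}\right) + 1935 = \frac{1543}{126} + 1935 = \frac{245353}{126}$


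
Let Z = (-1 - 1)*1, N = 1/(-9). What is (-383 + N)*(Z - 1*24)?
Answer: 89648/9 ≈ 9960.9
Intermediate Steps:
N = -⅑ ≈ -0.11111
Z = -2 (Z = -2*1 = -2)
(-383 + N)*(Z - 1*24) = (-383 - ⅑)*(-2 - 1*24) = -3448*(-2 - 24)/9 = -3448/9*(-26) = 89648/9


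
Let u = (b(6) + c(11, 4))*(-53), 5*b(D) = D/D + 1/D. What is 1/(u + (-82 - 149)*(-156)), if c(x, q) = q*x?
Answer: 30/1010749 ≈ 2.9681e-5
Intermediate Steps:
b(D) = ⅕ + 1/(5*D) (b(D) = (D/D + 1/D)/5 = (1 + 1/D)/5 = ⅕ + 1/(5*D))
u = -70331/30 (u = ((⅕)*(1 + 6)/6 + 4*11)*(-53) = ((⅕)*(⅙)*7 + 44)*(-53) = (7/30 + 44)*(-53) = (1327/30)*(-53) = -70331/30 ≈ -2344.4)
1/(u + (-82 - 149)*(-156)) = 1/(-70331/30 + (-82 - 149)*(-156)) = 1/(-70331/30 - 231*(-156)) = 1/(-70331/30 + 36036) = 1/(1010749/30) = 30/1010749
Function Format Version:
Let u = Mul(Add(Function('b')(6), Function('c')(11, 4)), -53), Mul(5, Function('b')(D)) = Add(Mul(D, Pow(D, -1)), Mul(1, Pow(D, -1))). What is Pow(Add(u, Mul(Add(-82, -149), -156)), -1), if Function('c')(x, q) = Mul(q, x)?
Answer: Rational(30, 1010749) ≈ 2.9681e-5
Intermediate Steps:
Function('b')(D) = Add(Rational(1, 5), Mul(Rational(1, 5), Pow(D, -1))) (Function('b')(D) = Mul(Rational(1, 5), Add(Mul(D, Pow(D, -1)), Mul(1, Pow(D, -1)))) = Mul(Rational(1, 5), Add(1, Pow(D, -1))) = Add(Rational(1, 5), Mul(Rational(1, 5), Pow(D, -1))))
u = Rational(-70331, 30) (u = Mul(Add(Mul(Rational(1, 5), Pow(6, -1), Add(1, 6)), Mul(4, 11)), -53) = Mul(Add(Mul(Rational(1, 5), Rational(1, 6), 7), 44), -53) = Mul(Add(Rational(7, 30), 44), -53) = Mul(Rational(1327, 30), -53) = Rational(-70331, 30) ≈ -2344.4)
Pow(Add(u, Mul(Add(-82, -149), -156)), -1) = Pow(Add(Rational(-70331, 30), Mul(Add(-82, -149), -156)), -1) = Pow(Add(Rational(-70331, 30), Mul(-231, -156)), -1) = Pow(Add(Rational(-70331, 30), 36036), -1) = Pow(Rational(1010749, 30), -1) = Rational(30, 1010749)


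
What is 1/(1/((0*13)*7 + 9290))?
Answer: 9290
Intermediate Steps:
1/(1/((0*13)*7 + 9290)) = 1/(1/(0*7 + 9290)) = 1/(1/(0 + 9290)) = 1/(1/9290) = 9290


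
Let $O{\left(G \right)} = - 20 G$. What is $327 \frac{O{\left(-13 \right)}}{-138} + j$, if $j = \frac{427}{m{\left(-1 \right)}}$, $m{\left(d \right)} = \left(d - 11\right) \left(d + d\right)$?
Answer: $- \frac{330259}{552} \approx -598.29$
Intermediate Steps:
$m{\left(d \right)} = 2 d \left(-11 + d\right)$ ($m{\left(d \right)} = \left(-11 + d\right) 2 d = 2 d \left(-11 + d\right)$)
$j = \frac{427}{24}$ ($j = \frac{427}{2 \left(-1\right) \left(-11 - 1\right)} = \frac{427}{2 \left(-1\right) \left(-12\right)} = \frac{427}{24} \approx 17.792$)
$327 \frac{O{\left(-13 \right)}}{-138} + j = 327 \frac{\left(-20\right) \left(-13\right)}{-138} + \frac{427}{24} = 327 \cdot 260 \left(- \frac{1}{138}\right) + \frac{427}{24} = 327 \left(- \frac{130}{69}\right) + \frac{427}{24} = - \frac{14170}{23} + \frac{427}{24} = - \frac{330259}{552}$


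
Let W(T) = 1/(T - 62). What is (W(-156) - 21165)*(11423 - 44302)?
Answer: 151702752509/218 ≈ 6.9588e+8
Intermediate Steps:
W(T) = 1/(-62 + T)
(W(-156) - 21165)*(11423 - 44302) = (1/(-62 - 156) - 21165)*(11423 - 44302) = (1/(-218) - 21165)*(-32879) = (-1/218 - 21165)*(-32879) = -4613971/218*(-32879) = 151702752509/218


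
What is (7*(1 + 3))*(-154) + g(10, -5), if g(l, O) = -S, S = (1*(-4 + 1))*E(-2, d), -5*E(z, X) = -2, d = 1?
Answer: -21554/5 ≈ -4310.8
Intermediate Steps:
E(z, X) = ⅖ (E(z, X) = -⅕*(-2) = ⅖)
S = -6/5 (S = (1*(-4 + 1))*(⅖) = (1*(-3))*(⅖) = -3*⅖ = -6/5 ≈ -1.2000)
g(l, O) = 6/5 (g(l, O) = -1*(-6/5) = 6/5)
(7*(1 + 3))*(-154) + g(10, -5) = (7*(1 + 3))*(-154) + 6/5 = (7*4)*(-154) + 6/5 = 28*(-154) + 6/5 = -4312 + 6/5 = -21554/5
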